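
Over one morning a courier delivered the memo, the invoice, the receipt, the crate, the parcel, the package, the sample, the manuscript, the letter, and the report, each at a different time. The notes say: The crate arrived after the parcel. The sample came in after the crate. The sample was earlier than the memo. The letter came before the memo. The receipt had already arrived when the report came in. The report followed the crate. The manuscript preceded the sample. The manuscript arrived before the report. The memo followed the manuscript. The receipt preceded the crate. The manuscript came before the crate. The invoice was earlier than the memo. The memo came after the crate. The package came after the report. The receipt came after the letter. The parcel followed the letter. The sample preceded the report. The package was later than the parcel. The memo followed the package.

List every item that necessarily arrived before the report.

Directly stated before the report: the crate, the manuscript, the receipt, and the sample.
The letter reaches the report via the letter → the receipt → the report.
The parcel reaches the report via the parcel → the crate → the report.

the crate, the letter, the manuscript, the parcel, the receipt, the sample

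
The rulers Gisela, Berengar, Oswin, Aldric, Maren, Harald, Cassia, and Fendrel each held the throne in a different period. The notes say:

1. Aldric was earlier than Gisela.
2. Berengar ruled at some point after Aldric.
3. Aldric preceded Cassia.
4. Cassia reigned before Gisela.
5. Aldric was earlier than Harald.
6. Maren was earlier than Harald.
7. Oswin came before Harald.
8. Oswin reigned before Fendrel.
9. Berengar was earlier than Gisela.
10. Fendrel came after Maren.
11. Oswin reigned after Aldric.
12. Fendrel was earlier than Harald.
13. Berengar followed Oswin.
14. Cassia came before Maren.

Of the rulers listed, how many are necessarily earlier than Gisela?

4

Directly stated before Gisela: Aldric, Berengar, and Cassia.
Oswin reaches Gisela via Oswin → Berengar → Gisela.
No chain forces Maren (or any of the others) ahead of Gisela.
That's Aldric, Berengar, Cassia, and Oswin — 4 in all.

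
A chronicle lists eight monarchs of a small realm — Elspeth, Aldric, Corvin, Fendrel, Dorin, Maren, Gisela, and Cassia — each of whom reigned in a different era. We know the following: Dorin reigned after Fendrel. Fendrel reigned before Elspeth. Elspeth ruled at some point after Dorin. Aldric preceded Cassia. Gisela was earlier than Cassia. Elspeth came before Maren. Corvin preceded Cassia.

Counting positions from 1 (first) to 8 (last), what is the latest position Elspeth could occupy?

Elspeth must come before Maren — 1 ruler forced after them.
Everything else can be placed before Elspeth in some valid order, so Elspeth can sit as late as position 8 − 1 = 7.

7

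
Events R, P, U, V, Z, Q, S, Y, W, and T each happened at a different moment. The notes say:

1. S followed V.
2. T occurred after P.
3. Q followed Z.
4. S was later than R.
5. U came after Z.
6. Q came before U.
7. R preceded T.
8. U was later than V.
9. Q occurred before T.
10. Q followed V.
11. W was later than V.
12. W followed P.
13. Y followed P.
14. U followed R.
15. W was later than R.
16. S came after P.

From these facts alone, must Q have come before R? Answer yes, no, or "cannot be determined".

No chain of stated constraints runs from Q to R, and none runs from R to Q either.
So the relative order of Q and R is not fixed by the given facts.

cannot be determined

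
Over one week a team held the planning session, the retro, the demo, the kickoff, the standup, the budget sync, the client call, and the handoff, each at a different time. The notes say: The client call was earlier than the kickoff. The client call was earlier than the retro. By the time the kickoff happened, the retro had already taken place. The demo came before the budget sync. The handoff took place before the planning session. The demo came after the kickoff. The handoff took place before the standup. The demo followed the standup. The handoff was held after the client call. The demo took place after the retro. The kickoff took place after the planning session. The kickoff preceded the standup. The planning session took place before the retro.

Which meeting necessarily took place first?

the client call

The client call has a chain of constraints placing it before every other meeting, so the client call must be first.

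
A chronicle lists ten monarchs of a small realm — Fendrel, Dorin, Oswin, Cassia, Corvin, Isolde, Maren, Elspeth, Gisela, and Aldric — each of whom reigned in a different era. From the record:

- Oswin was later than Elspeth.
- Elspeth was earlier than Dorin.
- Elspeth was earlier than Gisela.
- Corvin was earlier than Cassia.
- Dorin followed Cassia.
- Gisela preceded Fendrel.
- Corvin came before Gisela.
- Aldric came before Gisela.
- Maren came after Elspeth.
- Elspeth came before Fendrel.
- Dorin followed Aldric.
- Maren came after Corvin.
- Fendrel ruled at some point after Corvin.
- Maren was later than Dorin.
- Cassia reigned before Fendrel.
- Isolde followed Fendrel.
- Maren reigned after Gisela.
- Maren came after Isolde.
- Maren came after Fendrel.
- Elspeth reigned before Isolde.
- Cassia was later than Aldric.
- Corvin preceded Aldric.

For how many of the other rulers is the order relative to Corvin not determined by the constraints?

2

Forced after Corvin: Aldric, Cassia, Dorin, Fendrel, Gisela, Isolde, and Maren.
That leaves Elspeth and Oswin with no forced order relative to Corvin — 2.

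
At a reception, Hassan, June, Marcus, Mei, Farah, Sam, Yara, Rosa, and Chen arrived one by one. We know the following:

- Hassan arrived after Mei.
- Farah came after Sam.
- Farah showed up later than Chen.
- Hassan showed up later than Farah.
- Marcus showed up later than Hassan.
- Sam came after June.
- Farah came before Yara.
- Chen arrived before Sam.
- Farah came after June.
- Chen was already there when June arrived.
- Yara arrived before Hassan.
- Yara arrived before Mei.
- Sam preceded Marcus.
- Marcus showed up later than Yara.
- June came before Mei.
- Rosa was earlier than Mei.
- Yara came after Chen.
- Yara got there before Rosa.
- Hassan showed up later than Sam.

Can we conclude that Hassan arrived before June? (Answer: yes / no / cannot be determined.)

no

Tracing the constraints gives June → Mei → Hassan, so June must come before Hassan.
That means Hassan cannot be before June.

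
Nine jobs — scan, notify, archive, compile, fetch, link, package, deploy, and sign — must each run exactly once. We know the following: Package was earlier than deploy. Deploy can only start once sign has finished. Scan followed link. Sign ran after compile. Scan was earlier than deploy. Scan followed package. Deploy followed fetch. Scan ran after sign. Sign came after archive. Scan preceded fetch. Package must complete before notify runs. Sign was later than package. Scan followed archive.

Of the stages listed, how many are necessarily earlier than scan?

Directly stated before scan: archive, link, package, and sign.
Compile reaches scan via compile → sign → scan.
That's archive, compile, link, package, and sign — 5 in all.

5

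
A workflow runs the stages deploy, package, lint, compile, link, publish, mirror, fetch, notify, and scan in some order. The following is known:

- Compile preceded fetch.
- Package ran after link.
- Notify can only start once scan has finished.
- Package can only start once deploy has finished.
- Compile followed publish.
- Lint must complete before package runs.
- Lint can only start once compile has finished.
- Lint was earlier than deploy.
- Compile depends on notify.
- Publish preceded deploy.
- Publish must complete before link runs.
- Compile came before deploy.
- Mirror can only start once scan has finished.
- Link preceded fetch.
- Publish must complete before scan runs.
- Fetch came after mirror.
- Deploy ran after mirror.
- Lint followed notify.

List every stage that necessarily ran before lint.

Directly stated before lint: compile and notify.
Publish reaches lint via publish → compile → lint.
Scan reaches lint via scan → notify → lint.
No chain forces fetch (or any of the others) ahead of lint.

compile, notify, publish, scan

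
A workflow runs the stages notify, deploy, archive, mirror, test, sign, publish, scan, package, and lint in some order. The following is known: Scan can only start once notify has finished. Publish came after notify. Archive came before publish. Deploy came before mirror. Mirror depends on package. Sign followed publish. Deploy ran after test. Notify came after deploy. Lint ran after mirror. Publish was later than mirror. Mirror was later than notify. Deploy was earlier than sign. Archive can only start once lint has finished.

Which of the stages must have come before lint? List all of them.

Directly stated before lint: mirror.
Deploy reaches lint via deploy → mirror → lint.
Notify reaches lint via notify → mirror → lint.
Package reaches lint via package → mirror → lint.
Likewise test reaches lint by chaining the stated constraints.
No chain forces publish (or any of the others) ahead of lint.

deploy, mirror, notify, package, test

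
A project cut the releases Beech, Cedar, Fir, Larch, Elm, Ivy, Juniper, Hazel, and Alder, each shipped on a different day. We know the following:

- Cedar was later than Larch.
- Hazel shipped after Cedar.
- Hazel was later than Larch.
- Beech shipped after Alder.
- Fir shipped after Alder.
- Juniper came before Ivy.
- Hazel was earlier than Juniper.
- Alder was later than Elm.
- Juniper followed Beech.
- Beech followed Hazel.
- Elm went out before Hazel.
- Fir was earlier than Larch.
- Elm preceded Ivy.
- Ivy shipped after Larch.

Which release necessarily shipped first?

Elm

Elm has a chain of constraints placing it before every other release, so Elm must be first.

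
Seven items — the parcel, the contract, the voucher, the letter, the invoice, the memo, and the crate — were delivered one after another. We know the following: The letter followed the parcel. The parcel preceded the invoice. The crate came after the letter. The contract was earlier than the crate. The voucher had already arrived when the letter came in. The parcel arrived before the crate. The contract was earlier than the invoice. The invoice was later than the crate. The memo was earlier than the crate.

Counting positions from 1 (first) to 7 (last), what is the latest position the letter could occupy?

5

The letter must come before the crate and the invoice — 2 items forced after it.
Everything else can be placed before the letter in some valid order, so the letter can sit as late as position 7 − 2 = 5.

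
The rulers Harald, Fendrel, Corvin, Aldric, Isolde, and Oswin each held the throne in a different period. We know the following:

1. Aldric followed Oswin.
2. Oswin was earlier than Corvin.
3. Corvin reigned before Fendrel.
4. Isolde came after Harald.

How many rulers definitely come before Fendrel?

Directly stated before Fendrel: Corvin.
Oswin reaches Fendrel via Oswin → Corvin → Fendrel.
No chain forces Aldric (or any of the others) ahead of Fendrel.
That's Corvin and Oswin — 2 in all.

2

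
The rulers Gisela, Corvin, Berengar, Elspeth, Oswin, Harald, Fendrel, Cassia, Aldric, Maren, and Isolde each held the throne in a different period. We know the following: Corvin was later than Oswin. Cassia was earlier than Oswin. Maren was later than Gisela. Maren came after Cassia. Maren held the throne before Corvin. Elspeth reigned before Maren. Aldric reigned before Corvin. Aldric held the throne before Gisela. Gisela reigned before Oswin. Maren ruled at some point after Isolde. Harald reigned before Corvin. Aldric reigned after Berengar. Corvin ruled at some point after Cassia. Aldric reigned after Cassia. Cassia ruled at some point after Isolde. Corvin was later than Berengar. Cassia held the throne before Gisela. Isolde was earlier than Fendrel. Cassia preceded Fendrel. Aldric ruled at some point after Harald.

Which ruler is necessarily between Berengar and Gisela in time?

Tracing the constraints gives Berengar → Aldric → Gisela, so Aldric sits after Berengar and before Gisela.
No other ruler is forced both after Berengar and before Gisela.

Aldric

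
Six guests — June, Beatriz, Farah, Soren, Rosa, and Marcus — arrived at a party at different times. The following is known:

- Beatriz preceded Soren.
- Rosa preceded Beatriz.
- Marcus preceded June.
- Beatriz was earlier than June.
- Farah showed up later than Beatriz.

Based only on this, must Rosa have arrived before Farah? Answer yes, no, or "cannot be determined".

Chain the constraints: Rosa → Beatriz → Farah. Each link is directly stated, so Rosa comes before Farah.

yes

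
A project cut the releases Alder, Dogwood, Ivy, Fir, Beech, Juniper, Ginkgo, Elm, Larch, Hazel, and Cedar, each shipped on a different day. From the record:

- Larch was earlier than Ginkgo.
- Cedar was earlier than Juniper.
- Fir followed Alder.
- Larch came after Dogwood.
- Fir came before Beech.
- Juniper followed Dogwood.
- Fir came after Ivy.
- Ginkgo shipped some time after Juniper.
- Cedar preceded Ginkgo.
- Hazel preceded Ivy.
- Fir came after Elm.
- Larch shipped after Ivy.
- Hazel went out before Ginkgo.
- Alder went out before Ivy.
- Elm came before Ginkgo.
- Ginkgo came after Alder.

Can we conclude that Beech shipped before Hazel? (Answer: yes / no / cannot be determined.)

Tracing the constraints gives Hazel → Ivy → Fir → Beech, so Hazel must come before Beech.
That means Beech cannot be before Hazel.

no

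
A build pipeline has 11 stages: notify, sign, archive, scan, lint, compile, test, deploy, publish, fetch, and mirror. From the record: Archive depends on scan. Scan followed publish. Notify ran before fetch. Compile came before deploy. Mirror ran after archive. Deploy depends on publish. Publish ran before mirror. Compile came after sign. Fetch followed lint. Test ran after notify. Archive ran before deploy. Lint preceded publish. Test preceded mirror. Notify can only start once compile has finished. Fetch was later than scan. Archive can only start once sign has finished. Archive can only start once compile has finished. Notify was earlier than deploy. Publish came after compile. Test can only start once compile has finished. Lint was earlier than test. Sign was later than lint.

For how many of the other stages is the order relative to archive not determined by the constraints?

3

Forced before archive: compile, lint, publish, scan, and sign; forced after archive: deploy and mirror.
That leaves fetch, notify, and test with no forced order relative to archive — 3.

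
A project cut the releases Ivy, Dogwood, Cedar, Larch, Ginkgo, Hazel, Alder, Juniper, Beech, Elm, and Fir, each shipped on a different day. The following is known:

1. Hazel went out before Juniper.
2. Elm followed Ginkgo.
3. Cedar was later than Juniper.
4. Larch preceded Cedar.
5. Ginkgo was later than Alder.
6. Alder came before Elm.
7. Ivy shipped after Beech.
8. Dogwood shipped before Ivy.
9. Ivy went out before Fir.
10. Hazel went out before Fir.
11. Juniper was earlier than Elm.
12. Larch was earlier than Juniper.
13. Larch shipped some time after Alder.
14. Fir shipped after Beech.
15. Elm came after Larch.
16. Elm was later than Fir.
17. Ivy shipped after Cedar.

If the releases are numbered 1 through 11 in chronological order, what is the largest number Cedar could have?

Cedar must come before Elm, Fir, and Ivy — 3 releases forced after it.
Everything else can be placed before Cedar in some valid order, so Cedar can sit as late as position 11 − 3 = 8.

8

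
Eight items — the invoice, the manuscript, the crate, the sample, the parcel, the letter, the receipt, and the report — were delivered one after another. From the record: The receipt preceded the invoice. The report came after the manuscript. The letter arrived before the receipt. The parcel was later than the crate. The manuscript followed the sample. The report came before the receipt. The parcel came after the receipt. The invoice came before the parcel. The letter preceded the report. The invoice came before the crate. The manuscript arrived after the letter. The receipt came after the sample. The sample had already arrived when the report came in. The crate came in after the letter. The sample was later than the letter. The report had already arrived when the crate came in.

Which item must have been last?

the parcel

Every other item has a chain of constraints placing it before the parcel, so the parcel is last.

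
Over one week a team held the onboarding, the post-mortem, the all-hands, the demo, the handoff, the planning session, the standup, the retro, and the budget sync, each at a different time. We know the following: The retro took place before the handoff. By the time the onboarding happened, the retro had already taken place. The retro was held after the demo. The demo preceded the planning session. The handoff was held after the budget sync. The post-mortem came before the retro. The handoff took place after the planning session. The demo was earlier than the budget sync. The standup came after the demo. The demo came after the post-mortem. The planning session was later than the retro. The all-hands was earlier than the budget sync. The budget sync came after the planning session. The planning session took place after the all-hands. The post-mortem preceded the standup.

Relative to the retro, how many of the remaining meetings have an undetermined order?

Forced before the retro: the demo and the post-mortem; forced after the retro: the budget sync, the handoff, the onboarding, and the planning session.
That leaves the all-hands and the standup with no forced order relative to the retro — 2.

2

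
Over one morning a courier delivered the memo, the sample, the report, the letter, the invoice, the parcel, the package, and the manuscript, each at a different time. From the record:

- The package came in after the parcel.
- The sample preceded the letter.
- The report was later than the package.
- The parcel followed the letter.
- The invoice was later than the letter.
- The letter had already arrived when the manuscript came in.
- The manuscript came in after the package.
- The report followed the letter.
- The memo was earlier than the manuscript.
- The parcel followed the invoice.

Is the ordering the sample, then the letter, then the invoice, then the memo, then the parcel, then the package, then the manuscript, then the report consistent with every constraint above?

Check each stated constraint against the proposed order — e.g. the letter is ahead of the manuscript; the letter is ahead of the report. Every pair is in the required order; nothing is violated.

yes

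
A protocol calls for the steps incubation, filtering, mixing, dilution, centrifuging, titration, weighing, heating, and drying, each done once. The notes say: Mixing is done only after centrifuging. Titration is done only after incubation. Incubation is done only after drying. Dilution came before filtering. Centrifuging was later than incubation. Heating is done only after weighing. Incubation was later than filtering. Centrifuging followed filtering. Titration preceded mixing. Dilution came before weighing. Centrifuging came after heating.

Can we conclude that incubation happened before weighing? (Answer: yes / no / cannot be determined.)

No chain of stated constraints runs from incubation to weighing, and none runs from weighing to incubation either.
So the relative order of incubation and weighing is not fixed by the given facts.

cannot be determined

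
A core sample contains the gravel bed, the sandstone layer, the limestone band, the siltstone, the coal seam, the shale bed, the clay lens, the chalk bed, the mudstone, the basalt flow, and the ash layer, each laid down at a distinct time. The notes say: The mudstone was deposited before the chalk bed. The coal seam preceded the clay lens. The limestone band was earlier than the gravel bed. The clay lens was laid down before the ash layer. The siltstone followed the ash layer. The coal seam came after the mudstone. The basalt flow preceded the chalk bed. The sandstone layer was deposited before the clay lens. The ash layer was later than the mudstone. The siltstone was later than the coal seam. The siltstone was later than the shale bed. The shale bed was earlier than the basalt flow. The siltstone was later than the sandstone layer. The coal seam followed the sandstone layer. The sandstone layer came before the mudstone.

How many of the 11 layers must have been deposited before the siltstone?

6

Directly stated before the siltstone: the ash layer, the coal seam, the sandstone layer, and the shale bed.
The clay lens reaches the siltstone via the clay lens → the ash layer → the siltstone.
The mudstone reaches the siltstone via the mudstone → the ash layer → the siltstone.
That's the ash layer, the clay lens, the coal seam, the mudstone, the sandstone layer, and the shale bed — 6 in all.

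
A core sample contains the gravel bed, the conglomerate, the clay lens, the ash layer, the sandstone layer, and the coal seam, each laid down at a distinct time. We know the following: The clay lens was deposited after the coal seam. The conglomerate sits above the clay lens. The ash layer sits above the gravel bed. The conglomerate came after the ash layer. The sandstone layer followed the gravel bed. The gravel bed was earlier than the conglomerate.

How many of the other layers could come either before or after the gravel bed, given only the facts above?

2

Forced after the gravel bed: the ash layer, the conglomerate, and the sandstone layer.
That leaves the clay lens and the coal seam with no forced order relative to the gravel bed — 2.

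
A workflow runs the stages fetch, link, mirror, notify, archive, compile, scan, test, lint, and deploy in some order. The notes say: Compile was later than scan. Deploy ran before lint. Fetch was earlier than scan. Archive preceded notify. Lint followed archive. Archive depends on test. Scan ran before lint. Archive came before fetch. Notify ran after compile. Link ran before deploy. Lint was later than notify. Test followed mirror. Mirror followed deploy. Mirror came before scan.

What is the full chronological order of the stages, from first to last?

The constraints fix every adjacent pair, so only one ordering works:
link → deploy → mirror → test → archive → fetch → scan → compile → notify → lint.

link, deploy, mirror, test, archive, fetch, scan, compile, notify, lint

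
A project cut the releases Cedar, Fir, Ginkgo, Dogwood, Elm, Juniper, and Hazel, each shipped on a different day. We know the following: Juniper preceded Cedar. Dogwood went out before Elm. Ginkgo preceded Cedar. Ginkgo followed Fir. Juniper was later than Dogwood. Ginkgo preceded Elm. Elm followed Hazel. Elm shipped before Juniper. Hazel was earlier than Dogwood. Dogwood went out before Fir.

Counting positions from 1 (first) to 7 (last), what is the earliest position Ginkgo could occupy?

4

Dogwood, Fir, and Hazel must all come before Ginkgo — 3 forced predecessors.
Nothing else is forced ahead of Ginkgo, so its earliest slot is position 3 + 1 = 4.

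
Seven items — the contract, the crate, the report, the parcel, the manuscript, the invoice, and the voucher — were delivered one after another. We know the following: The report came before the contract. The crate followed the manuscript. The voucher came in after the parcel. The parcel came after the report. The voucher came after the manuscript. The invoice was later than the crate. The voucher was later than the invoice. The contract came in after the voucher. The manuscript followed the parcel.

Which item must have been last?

Every other item has a chain of constraints placing it before the contract, so the contract is last.

the contract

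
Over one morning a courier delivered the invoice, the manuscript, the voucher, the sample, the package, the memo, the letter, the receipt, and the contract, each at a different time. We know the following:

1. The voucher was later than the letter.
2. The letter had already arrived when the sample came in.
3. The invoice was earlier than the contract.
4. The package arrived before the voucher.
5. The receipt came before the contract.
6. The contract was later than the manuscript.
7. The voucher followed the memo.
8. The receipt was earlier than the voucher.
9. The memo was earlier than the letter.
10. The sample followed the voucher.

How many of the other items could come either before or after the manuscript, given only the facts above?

Forced after the manuscript: the contract.
That leaves the invoice, the letter, the memo, the package, the receipt, the sample, and the voucher with no forced order relative to the manuscript — 7.

7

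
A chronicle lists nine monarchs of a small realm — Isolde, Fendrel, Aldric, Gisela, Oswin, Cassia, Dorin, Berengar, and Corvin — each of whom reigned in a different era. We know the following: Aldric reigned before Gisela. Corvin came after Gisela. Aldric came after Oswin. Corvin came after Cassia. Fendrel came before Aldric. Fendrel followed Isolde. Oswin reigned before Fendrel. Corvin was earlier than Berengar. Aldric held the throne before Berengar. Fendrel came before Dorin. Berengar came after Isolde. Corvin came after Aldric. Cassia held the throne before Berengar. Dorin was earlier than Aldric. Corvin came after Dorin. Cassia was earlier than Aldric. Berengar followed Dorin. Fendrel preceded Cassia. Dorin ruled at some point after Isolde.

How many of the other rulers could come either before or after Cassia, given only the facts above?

1

Forced before Cassia: Fendrel, Isolde, and Oswin; forced after Cassia: Aldric, Berengar, Corvin, and Gisela.
That leaves Dorin with no forced order relative to Cassia — 1.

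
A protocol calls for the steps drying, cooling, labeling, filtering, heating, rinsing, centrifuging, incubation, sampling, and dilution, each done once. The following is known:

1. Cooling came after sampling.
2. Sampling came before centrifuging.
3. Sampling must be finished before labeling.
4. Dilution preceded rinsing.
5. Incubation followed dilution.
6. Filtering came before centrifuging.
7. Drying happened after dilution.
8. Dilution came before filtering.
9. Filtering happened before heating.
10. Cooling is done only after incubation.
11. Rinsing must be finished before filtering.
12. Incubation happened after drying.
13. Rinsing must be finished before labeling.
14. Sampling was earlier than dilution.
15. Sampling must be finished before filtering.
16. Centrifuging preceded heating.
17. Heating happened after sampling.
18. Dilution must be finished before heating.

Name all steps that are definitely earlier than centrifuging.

Directly stated before centrifuging: filtering and sampling.
Dilution reaches centrifuging via dilution → filtering → centrifuging.
Rinsing reaches centrifuging via rinsing → filtering → centrifuging.
No chain forces incubation (or any of the others) ahead of centrifuging.

dilution, filtering, rinsing, sampling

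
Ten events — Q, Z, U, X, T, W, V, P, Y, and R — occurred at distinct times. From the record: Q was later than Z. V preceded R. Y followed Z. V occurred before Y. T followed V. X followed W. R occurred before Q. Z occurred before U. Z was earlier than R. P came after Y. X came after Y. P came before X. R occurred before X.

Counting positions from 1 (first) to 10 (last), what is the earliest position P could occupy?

V, Y, and Z must all come before P — 3 forced predecessors.
Nothing else is forced ahead of P, so its earliest slot is position 3 + 1 = 4.

4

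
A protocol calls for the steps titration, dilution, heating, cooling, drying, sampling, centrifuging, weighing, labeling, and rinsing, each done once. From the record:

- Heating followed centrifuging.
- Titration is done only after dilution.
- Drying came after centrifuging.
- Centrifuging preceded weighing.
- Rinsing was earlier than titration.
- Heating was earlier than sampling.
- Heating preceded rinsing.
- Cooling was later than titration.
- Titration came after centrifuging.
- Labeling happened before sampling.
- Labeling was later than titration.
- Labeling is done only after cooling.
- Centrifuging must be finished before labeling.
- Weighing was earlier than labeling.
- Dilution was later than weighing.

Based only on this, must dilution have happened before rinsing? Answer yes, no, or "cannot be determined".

cannot be determined

No chain of stated constraints runs from dilution to rinsing, and none runs from rinsing to dilution either.
So the relative order of dilution and rinsing is not fixed by the given facts.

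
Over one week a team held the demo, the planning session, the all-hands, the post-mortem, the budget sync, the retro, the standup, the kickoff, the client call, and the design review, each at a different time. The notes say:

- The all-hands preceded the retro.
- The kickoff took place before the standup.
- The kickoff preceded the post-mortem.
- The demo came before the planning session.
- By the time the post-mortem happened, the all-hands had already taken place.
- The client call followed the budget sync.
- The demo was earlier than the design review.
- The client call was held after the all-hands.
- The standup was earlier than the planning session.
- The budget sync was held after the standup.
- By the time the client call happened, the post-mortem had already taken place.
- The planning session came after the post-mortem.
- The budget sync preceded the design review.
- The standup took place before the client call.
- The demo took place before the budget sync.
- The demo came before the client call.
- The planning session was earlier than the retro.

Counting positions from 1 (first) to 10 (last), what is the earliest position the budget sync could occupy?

The demo, the kickoff, and the standup must all come before the budget sync — 3 forced predecessors.
Nothing else is forced ahead of the budget sync, so its earliest slot is position 3 + 1 = 4.

4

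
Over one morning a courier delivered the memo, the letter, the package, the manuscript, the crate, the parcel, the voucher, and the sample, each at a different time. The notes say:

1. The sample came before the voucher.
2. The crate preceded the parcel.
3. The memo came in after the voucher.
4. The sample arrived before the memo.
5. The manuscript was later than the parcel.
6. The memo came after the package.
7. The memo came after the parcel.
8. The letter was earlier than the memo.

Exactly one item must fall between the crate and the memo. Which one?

Tracing the constraints gives the crate → the parcel → the memo, so the parcel sits after the crate and before the memo.
No other item is forced both after the crate and before the memo.

the parcel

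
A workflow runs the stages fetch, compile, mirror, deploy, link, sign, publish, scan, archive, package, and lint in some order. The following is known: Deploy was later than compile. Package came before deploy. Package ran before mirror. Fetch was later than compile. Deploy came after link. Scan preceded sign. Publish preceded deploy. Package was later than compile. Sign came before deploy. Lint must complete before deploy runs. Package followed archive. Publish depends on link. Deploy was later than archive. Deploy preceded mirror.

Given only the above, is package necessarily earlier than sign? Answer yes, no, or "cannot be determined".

No chain of stated constraints runs from package to sign, and none runs from sign to package either.
So the relative order of package and sign is not fixed by the given facts.

cannot be determined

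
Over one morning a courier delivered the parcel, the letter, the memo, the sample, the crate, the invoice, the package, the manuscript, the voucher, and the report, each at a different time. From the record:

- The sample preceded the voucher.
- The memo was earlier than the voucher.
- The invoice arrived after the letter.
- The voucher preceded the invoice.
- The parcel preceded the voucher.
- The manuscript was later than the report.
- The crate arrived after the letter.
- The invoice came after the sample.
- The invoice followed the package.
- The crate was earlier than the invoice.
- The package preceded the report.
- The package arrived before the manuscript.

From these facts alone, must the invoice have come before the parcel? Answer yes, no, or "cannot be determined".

no

Tracing the constraints gives the parcel → the voucher → the invoice, so the parcel must come before the invoice.
That means the invoice cannot be before the parcel.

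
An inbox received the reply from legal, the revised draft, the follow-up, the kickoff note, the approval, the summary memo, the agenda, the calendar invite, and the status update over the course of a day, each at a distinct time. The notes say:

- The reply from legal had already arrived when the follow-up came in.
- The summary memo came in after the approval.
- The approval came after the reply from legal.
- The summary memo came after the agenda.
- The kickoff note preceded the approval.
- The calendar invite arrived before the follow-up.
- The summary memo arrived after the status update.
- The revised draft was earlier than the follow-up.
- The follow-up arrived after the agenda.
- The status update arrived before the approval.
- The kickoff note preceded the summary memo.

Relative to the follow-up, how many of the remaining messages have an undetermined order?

4

Forced before the follow-up: the agenda, the calendar invite, the reply from legal, and the revised draft.
That leaves the approval, the kickoff note, the status update, and the summary memo with no forced order relative to the follow-up — 4.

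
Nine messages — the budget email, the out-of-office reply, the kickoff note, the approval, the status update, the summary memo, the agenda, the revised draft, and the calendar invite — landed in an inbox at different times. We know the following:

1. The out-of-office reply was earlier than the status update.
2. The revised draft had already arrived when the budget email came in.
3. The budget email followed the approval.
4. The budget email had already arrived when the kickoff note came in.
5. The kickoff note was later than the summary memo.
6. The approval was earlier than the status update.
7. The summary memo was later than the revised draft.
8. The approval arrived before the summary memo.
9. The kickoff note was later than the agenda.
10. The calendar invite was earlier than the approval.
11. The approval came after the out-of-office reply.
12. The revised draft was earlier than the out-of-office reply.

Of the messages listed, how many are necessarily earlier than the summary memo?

Directly stated before the summary memo: the approval and the revised draft.
The calendar invite reaches the summary memo via the calendar invite → the approval → the summary memo.
The out-of-office reply reaches the summary memo via the out-of-office reply → the approval → the summary memo.
That's the approval, the calendar invite, the out-of-office reply, and the revised draft — 4 in all.

4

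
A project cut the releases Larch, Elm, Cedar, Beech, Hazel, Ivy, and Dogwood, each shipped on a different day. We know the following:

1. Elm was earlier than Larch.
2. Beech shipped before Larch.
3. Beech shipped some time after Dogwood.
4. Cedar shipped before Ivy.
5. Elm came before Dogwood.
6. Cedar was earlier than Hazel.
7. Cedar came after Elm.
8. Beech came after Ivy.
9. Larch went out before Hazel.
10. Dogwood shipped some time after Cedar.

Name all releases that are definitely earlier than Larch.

Beech, Cedar, Dogwood, Elm, Ivy

Directly stated before Larch: Beech and Elm.
Cedar reaches Larch via Cedar → Ivy → Beech → Larch.
Dogwood reaches Larch via Dogwood → Beech → Larch.
Ivy reaches Larch via Ivy → Beech → Larch.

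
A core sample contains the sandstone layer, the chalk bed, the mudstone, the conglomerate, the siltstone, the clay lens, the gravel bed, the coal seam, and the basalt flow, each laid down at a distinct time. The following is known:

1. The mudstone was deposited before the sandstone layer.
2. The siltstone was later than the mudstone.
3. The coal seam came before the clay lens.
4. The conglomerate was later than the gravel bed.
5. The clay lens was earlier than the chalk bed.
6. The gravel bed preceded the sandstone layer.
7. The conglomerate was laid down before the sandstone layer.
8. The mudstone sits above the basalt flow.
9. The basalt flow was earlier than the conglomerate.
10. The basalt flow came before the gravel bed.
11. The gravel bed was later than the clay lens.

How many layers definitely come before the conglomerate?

Directly stated before the conglomerate: the basalt flow and the gravel bed.
The clay lens reaches the conglomerate via the clay lens → the gravel bed → the conglomerate.
The coal seam reaches the conglomerate via the coal seam → the clay lens → the gravel bed → the conglomerate.
That's the basalt flow, the clay lens, the coal seam, and the gravel bed — 4 in all.

4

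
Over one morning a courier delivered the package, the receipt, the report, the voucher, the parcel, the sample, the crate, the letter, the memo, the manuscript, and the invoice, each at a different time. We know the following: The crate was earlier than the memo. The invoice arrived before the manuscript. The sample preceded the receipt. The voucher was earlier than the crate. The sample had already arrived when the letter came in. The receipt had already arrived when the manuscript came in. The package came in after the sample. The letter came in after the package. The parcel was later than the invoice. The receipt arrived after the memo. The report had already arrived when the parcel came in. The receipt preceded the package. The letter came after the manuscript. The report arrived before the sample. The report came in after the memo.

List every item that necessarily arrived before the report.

the crate, the memo, the voucher

Directly stated before the report: the memo.
The crate reaches the report via the crate → the memo → the report.
The voucher reaches the report via the voucher → the crate → the memo → the report.
No chain forces the sample (or any of the others) ahead of the report.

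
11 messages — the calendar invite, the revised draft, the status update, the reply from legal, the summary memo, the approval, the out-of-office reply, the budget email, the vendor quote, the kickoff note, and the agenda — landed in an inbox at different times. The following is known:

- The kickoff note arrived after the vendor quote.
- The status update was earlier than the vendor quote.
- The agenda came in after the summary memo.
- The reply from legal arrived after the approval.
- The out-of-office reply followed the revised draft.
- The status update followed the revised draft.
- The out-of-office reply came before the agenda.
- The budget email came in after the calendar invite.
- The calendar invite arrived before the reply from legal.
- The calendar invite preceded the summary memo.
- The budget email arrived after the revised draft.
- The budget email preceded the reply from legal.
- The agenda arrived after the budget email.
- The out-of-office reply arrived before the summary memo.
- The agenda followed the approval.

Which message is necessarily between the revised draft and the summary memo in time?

Tracing the constraints gives the revised draft → the out-of-office reply → the summary memo, so the out-of-office reply sits after the revised draft and before the summary memo.
No other message is forced both after the revised draft and before the summary memo.

the out-of-office reply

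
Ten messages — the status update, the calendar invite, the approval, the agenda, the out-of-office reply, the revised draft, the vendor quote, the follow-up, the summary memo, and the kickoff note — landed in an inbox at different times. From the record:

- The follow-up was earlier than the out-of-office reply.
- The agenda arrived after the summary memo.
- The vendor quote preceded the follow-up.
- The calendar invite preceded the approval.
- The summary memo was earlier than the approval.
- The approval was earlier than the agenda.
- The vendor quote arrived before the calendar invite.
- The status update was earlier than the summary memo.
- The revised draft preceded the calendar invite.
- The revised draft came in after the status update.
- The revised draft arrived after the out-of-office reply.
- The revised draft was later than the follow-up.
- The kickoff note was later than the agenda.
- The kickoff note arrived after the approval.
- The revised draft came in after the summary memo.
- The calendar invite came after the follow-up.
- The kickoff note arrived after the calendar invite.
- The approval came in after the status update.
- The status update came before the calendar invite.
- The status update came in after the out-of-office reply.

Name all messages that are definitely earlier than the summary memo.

Directly stated before the summary memo: the status update.
The follow-up reaches the summary memo via the follow-up → the out-of-office reply → the status update → the summary memo.
The out-of-office reply reaches the summary memo via the out-of-office reply → the status update → the summary memo.
The vendor quote reaches the summary memo via the vendor quote → the follow-up → the out-of-office reply → the status update → the summary memo.
No chain forces the kickoff note (or any of the others) ahead of the summary memo.

the follow-up, the out-of-office reply, the status update, the vendor quote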